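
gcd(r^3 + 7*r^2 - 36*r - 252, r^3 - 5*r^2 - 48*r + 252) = r^2 + r - 42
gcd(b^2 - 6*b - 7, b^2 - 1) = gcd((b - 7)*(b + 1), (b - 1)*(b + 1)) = b + 1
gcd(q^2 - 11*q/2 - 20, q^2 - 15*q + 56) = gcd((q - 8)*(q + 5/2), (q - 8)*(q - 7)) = q - 8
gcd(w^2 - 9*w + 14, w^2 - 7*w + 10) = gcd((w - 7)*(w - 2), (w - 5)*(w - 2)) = w - 2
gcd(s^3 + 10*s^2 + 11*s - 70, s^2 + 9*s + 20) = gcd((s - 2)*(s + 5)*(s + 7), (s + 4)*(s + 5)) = s + 5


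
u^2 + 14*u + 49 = (u + 7)^2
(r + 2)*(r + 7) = r^2 + 9*r + 14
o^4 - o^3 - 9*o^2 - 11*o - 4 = (o - 4)*(o + 1)^3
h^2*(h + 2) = h^3 + 2*h^2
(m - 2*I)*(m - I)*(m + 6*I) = m^3 + 3*I*m^2 + 16*m - 12*I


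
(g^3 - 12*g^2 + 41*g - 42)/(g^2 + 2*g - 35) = (g^3 - 12*g^2 + 41*g - 42)/(g^2 + 2*g - 35)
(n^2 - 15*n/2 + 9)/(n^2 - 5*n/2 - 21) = (2*n - 3)/(2*n + 7)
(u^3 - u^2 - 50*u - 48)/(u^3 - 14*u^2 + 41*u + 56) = (u + 6)/(u - 7)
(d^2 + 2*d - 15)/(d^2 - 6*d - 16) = (-d^2 - 2*d + 15)/(-d^2 + 6*d + 16)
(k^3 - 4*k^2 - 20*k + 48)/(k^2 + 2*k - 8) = k - 6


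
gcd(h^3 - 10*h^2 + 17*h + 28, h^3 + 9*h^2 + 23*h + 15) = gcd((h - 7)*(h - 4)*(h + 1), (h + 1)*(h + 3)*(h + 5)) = h + 1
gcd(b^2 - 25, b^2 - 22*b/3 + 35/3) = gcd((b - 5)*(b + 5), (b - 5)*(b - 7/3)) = b - 5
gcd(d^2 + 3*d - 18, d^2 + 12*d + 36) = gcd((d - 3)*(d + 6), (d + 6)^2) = d + 6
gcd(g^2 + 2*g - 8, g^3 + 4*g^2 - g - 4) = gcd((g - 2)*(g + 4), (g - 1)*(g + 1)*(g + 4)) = g + 4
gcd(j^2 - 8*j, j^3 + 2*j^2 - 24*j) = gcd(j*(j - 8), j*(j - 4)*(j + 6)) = j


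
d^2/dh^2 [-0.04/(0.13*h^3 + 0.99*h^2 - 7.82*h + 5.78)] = ((0.0312*h + 0.0792)*(0.13*h^3 + 0.99*h^2 - 7.82*h + 5.78) - 0.04*(0.39*h^2 + 1.98*h - 7.82)*(0.78*h^2 + 3.96*h - 15.64))/(0.13*h^3 + 0.99*h^2 - 7.82*h + 5.78)^3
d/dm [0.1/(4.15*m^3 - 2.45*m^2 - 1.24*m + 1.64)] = (-1.245*m^2 + 0.49*m + 0.124)/(4.15*m^3 - 2.45*m^2 - 1.24*m + 1.64)^2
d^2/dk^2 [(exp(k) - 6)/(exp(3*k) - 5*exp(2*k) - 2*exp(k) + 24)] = (4*exp(6*k) - 69*exp(5*k) + 363*exp(4*k) - 898*exp(3*k) + 1836*exp(2*k) - 2856*exp(k) + 288)*exp(k)/(exp(9*k) - 15*exp(8*k) + 69*exp(7*k) + 7*exp(6*k) - 858*exp(5*k) + 1452*exp(4*k) + 3160*exp(3*k) - 8352*exp(2*k) - 3456*exp(k) + 13824)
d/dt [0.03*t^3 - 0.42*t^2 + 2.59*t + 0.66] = 0.09*t^2 - 0.84*t + 2.59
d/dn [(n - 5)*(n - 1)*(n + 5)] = 3*n^2 - 2*n - 25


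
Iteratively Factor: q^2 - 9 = (q - 3)*(q + 3)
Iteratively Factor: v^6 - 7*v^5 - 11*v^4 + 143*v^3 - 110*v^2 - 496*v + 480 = (v + 4)*(v^5 - 11*v^4 + 33*v^3 + 11*v^2 - 154*v + 120) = (v - 5)*(v + 4)*(v^4 - 6*v^3 + 3*v^2 + 26*v - 24) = (v - 5)*(v - 3)*(v + 4)*(v^3 - 3*v^2 - 6*v + 8) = (v - 5)*(v - 3)*(v - 1)*(v + 4)*(v^2 - 2*v - 8) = (v - 5)*(v - 3)*(v - 1)*(v + 2)*(v + 4)*(v - 4)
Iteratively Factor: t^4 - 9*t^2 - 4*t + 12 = (t - 1)*(t^3 + t^2 - 8*t - 12) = (t - 1)*(t + 2)*(t^2 - t - 6) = (t - 3)*(t - 1)*(t + 2)*(t + 2)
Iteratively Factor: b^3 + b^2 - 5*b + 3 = (b + 3)*(b^2 - 2*b + 1) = (b - 1)*(b + 3)*(b - 1)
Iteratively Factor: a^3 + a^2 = (a + 1)*(a^2) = a*(a + 1)*(a)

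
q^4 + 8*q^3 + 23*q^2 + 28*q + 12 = (q + 1)*(q + 2)^2*(q + 3)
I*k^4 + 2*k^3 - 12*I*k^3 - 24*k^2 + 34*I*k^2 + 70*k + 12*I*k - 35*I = (k - 7)*(k - 5)*(k - I)*(I*k + 1)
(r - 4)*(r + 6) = r^2 + 2*r - 24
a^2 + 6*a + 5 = (a + 1)*(a + 5)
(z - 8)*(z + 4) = z^2 - 4*z - 32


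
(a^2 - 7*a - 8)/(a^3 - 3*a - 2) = (a - 8)/(a^2 - a - 2)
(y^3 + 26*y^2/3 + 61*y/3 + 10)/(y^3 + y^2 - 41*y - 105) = (y + 2/3)/(y - 7)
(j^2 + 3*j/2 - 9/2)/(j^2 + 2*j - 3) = (j - 3/2)/(j - 1)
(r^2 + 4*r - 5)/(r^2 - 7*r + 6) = (r + 5)/(r - 6)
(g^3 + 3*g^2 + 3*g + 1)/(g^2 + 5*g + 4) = (g^2 + 2*g + 1)/(g + 4)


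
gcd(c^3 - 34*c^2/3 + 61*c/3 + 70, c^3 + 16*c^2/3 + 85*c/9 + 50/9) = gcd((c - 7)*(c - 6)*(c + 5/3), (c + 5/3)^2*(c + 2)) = c + 5/3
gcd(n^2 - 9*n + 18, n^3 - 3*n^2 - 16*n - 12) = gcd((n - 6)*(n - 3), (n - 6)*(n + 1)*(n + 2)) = n - 6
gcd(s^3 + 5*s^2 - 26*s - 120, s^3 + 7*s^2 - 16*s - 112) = s + 4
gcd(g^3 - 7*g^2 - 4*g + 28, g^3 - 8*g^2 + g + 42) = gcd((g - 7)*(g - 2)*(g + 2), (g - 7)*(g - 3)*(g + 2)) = g^2 - 5*g - 14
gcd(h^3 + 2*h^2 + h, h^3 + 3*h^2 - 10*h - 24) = 1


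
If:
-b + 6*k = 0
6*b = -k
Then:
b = 0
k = 0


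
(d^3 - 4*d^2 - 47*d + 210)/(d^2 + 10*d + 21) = (d^2 - 11*d + 30)/(d + 3)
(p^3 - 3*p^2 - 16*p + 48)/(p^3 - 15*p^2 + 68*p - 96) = (p + 4)/(p - 8)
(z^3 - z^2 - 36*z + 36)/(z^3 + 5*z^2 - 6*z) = (z - 6)/z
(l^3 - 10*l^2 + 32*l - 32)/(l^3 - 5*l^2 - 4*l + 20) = (l^2 - 8*l + 16)/(l^2 - 3*l - 10)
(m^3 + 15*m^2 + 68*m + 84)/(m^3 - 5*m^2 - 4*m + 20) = (m^2 + 13*m + 42)/(m^2 - 7*m + 10)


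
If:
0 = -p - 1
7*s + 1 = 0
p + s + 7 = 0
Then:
No Solution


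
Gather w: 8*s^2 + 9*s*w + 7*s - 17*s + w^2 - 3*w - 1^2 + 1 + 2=8*s^2 - 10*s + w^2 + w*(9*s - 3) + 2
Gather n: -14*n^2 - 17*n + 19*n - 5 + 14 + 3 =-14*n^2 + 2*n + 12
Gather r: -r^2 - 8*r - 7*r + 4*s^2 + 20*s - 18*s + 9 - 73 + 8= -r^2 - 15*r + 4*s^2 + 2*s - 56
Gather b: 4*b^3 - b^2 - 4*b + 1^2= 4*b^3 - b^2 - 4*b + 1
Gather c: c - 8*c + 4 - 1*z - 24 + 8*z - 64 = -7*c + 7*z - 84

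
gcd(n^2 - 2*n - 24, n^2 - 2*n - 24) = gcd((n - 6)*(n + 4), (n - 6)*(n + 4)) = n^2 - 2*n - 24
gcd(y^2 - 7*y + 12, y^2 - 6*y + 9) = y - 3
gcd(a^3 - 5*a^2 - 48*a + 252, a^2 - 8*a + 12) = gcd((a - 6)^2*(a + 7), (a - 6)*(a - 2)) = a - 6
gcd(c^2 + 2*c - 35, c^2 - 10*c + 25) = c - 5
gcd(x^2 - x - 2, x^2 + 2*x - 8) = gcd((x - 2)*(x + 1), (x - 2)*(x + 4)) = x - 2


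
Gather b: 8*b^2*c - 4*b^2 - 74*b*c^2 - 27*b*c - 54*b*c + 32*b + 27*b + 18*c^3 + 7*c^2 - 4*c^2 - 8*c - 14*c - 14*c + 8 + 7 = b^2*(8*c - 4) + b*(-74*c^2 - 81*c + 59) + 18*c^3 + 3*c^2 - 36*c + 15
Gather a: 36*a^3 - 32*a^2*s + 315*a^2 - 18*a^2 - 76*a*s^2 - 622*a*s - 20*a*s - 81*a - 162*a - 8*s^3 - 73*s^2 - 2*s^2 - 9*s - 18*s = 36*a^3 + a^2*(297 - 32*s) + a*(-76*s^2 - 642*s - 243) - 8*s^3 - 75*s^2 - 27*s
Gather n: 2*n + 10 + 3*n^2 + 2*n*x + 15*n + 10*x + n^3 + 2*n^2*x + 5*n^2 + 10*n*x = n^3 + n^2*(2*x + 8) + n*(12*x + 17) + 10*x + 10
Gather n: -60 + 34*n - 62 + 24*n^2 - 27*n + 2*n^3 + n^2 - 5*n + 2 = 2*n^3 + 25*n^2 + 2*n - 120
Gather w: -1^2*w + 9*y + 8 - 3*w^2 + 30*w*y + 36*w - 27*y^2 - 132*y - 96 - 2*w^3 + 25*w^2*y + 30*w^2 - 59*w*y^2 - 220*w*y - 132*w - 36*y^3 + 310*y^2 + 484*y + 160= -2*w^3 + w^2*(25*y + 27) + w*(-59*y^2 - 190*y - 97) - 36*y^3 + 283*y^2 + 361*y + 72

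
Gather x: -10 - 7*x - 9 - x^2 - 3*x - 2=-x^2 - 10*x - 21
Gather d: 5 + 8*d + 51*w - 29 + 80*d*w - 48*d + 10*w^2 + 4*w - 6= d*(80*w - 40) + 10*w^2 + 55*w - 30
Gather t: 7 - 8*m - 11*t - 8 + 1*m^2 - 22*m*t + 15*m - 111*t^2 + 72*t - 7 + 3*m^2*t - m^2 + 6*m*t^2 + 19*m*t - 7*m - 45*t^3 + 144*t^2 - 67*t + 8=-45*t^3 + t^2*(6*m + 33) + t*(3*m^2 - 3*m - 6)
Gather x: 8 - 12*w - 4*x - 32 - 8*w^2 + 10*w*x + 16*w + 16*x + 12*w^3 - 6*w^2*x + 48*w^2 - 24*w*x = 12*w^3 + 40*w^2 + 4*w + x*(-6*w^2 - 14*w + 12) - 24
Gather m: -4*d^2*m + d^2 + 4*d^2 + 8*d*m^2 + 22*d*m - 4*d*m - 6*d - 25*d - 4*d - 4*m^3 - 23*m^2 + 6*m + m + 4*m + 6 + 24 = 5*d^2 - 35*d - 4*m^3 + m^2*(8*d - 23) + m*(-4*d^2 + 18*d + 11) + 30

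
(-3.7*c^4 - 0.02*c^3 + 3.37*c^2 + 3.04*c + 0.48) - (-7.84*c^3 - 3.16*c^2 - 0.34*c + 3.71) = -3.7*c^4 + 7.82*c^3 + 6.53*c^2 + 3.38*c - 3.23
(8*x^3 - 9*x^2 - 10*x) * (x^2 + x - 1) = 8*x^5 - x^4 - 27*x^3 - x^2 + 10*x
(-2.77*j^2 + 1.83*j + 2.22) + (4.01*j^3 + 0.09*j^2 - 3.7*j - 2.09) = 4.01*j^3 - 2.68*j^2 - 1.87*j + 0.13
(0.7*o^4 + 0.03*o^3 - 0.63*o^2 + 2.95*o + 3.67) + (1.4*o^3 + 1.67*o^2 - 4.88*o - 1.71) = 0.7*o^4 + 1.43*o^3 + 1.04*o^2 - 1.93*o + 1.96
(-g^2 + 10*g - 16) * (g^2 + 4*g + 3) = -g^4 + 6*g^3 + 21*g^2 - 34*g - 48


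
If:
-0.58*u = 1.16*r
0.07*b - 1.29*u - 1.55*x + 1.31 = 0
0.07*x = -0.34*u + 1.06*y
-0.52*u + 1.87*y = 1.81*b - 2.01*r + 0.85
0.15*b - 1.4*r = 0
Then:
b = -0.47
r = -0.05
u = 0.10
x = 0.74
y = 0.08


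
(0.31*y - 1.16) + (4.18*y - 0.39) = 4.49*y - 1.55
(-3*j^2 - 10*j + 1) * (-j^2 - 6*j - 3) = 3*j^4 + 28*j^3 + 68*j^2 + 24*j - 3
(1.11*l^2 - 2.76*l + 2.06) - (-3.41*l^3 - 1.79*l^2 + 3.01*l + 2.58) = 3.41*l^3 + 2.9*l^2 - 5.77*l - 0.52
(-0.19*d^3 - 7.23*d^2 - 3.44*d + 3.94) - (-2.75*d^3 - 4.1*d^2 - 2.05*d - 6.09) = 2.56*d^3 - 3.13*d^2 - 1.39*d + 10.03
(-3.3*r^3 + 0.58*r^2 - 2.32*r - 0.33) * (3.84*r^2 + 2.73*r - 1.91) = -12.672*r^5 - 6.7818*r^4 - 1.0224*r^3 - 8.7086*r^2 + 3.5303*r + 0.6303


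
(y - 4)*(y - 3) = y^2 - 7*y + 12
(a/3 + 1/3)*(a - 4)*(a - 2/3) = a^3/3 - 11*a^2/9 - 2*a/3 + 8/9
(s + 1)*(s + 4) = s^2 + 5*s + 4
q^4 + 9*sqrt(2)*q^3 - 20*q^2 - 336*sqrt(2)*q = q*(q - 4*sqrt(2))*(q + 6*sqrt(2))*(q + 7*sqrt(2))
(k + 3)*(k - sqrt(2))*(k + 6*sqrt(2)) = k^3 + 3*k^2 + 5*sqrt(2)*k^2 - 12*k + 15*sqrt(2)*k - 36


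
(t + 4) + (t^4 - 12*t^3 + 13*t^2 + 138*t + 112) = t^4 - 12*t^3 + 13*t^2 + 139*t + 116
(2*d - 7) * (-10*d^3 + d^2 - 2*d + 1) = -20*d^4 + 72*d^3 - 11*d^2 + 16*d - 7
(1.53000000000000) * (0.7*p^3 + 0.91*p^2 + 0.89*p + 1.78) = 1.071*p^3 + 1.3923*p^2 + 1.3617*p + 2.7234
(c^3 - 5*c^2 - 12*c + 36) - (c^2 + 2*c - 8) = c^3 - 6*c^2 - 14*c + 44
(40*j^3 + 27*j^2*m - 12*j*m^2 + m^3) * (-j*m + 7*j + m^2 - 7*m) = -40*j^4*m + 280*j^4 + 13*j^3*m^2 - 91*j^3*m + 39*j^2*m^3 - 273*j^2*m^2 - 13*j*m^4 + 91*j*m^3 + m^5 - 7*m^4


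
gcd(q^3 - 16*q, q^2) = q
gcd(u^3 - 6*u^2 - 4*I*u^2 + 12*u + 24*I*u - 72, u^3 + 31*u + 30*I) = u - 6*I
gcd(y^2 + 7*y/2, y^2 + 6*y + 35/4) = y + 7/2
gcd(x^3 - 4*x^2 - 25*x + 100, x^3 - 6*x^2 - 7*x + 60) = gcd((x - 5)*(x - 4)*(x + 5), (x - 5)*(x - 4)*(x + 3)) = x^2 - 9*x + 20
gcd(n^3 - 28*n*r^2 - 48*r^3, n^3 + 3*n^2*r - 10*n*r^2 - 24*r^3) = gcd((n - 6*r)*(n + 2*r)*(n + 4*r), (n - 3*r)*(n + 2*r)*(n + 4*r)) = n^2 + 6*n*r + 8*r^2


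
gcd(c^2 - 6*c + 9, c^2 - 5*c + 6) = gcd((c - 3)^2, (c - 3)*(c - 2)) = c - 3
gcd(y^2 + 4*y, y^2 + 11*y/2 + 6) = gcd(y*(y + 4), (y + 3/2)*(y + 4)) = y + 4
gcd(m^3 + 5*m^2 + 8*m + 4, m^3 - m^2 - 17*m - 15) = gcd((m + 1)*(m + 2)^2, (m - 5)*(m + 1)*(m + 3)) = m + 1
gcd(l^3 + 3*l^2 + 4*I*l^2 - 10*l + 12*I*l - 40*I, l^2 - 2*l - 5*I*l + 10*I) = l - 2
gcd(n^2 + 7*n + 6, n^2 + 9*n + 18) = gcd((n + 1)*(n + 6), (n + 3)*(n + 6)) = n + 6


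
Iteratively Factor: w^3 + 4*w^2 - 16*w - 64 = (w + 4)*(w^2 - 16) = (w - 4)*(w + 4)*(w + 4)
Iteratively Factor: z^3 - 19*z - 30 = (z + 3)*(z^2 - 3*z - 10) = (z - 5)*(z + 3)*(z + 2)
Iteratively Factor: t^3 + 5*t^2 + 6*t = (t + 2)*(t^2 + 3*t) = (t + 2)*(t + 3)*(t)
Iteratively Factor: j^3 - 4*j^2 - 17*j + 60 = (j - 5)*(j^2 + j - 12) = (j - 5)*(j - 3)*(j + 4)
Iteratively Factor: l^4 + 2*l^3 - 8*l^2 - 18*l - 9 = (l + 1)*(l^3 + l^2 - 9*l - 9) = (l + 1)*(l + 3)*(l^2 - 2*l - 3) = (l + 1)^2*(l + 3)*(l - 3)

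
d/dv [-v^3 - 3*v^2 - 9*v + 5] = -3*v^2 - 6*v - 9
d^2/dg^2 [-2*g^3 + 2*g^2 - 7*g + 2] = 4 - 12*g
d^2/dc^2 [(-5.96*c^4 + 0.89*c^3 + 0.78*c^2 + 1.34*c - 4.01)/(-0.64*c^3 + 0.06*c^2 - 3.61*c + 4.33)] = (-7.105427357601e-15*c^8 - 28.2043839999999*c^6 + 100.396848*c^5 + 476.553288*c^4 - 1540.216382*c^3 + 1436.722278*c^2 - 36.566658*c + 31.293678)/(0.262144*c^9 - 0.073728*c^8 + 4.44288*c^7 - 6.152664*c^6 + 26.058252*c^5 - 62.416734*c^4 + 88.671037*c^3 - 172.661781*c^2 + 203.050587*c - 81.182737)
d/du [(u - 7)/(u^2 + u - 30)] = (u^2 + u - (u - 7)*(2*u + 1) - 30)/(u^2 + u - 30)^2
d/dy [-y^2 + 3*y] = 3 - 2*y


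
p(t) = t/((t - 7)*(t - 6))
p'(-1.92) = 0.01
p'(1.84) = 0.08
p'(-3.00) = 0.00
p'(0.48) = 0.03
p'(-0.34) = 0.02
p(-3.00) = -0.03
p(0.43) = 0.01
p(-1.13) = -0.02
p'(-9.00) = 0.00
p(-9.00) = -0.04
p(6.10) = -67.78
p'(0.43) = 0.03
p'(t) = -t/((t - 7)*(t - 6)^2) - t/((t - 7)^2*(t - 6)) + 1/((t - 7)*(t - 6))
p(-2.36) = -0.03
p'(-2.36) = 0.01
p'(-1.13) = 0.01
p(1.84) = 0.09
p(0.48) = 0.01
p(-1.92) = -0.03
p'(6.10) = 591.36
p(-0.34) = -0.01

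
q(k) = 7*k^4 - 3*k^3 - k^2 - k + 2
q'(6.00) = 5711.00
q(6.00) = 8384.00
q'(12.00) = 47063.00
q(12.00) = 139814.00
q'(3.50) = 1082.25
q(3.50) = 908.06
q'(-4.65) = -3001.55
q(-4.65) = 3559.39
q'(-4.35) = -2467.36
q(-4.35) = 2740.79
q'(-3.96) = -1872.99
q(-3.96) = 1897.96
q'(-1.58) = -130.75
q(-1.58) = 56.54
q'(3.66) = 1243.90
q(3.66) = 1093.96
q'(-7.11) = -10505.66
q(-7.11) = 18925.44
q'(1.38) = 52.69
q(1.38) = 16.22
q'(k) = 28*k^3 - 9*k^2 - 2*k - 1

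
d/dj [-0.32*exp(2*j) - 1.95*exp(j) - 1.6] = (-0.64*exp(j) - 1.95)*exp(j)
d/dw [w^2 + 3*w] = 2*w + 3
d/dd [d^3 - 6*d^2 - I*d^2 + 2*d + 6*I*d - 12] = 3*d^2 - 12*d - 2*I*d + 2 + 6*I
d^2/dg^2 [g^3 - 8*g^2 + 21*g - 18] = 6*g - 16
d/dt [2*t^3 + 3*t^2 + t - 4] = 6*t^2 + 6*t + 1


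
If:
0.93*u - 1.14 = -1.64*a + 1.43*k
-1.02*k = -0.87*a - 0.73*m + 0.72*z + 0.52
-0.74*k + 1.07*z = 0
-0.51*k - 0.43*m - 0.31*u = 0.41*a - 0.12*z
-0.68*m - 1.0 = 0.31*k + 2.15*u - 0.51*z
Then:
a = 0.80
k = -0.09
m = -0.43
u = -0.33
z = -0.06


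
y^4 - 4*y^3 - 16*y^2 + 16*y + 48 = (y - 6)*(y - 2)*(y + 2)^2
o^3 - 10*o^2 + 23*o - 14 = (o - 7)*(o - 2)*(o - 1)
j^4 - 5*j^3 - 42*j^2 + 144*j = j*(j - 8)*(j - 3)*(j + 6)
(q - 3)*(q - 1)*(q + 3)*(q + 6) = q^4 + 5*q^3 - 15*q^2 - 45*q + 54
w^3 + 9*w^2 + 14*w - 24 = (w - 1)*(w + 4)*(w + 6)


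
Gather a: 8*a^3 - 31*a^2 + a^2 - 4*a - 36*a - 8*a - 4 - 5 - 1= 8*a^3 - 30*a^2 - 48*a - 10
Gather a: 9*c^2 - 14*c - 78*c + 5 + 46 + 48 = 9*c^2 - 92*c + 99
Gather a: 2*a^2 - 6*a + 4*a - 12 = 2*a^2 - 2*a - 12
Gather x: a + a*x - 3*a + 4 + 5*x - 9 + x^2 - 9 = -2*a + x^2 + x*(a + 5) - 14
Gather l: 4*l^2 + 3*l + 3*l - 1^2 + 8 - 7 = 4*l^2 + 6*l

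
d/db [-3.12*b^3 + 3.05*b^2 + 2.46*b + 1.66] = -9.36*b^2 + 6.1*b + 2.46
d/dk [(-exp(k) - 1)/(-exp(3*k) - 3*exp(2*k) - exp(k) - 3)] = (-(exp(k) + 1)*(3*exp(2*k) + 6*exp(k) + 1) + exp(3*k) + 3*exp(2*k) + exp(k) + 3)*exp(k)/(exp(3*k) + 3*exp(2*k) + exp(k) + 3)^2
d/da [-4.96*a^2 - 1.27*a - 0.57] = -9.92*a - 1.27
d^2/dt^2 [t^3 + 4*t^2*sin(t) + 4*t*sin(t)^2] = -4*t^2*sin(t) + 16*t*cos(t) + 8*t*cos(2*t) + 6*t + 8*sin(t) + 8*sin(2*t)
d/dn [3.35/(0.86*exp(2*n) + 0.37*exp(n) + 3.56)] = (-5.762*exp(n) - 1.2395)*exp(n)/(0.86*exp(2*n) + 0.37*exp(n) + 3.56)^2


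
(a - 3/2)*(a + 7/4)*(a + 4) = a^3 + 17*a^2/4 - 13*a/8 - 21/2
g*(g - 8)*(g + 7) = g^3 - g^2 - 56*g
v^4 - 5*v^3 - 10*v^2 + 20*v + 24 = (v - 6)*(v - 2)*(v + 1)*(v + 2)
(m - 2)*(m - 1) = m^2 - 3*m + 2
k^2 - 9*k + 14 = (k - 7)*(k - 2)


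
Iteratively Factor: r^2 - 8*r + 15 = (r - 5)*(r - 3)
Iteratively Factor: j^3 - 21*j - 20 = (j + 4)*(j^2 - 4*j - 5) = (j + 1)*(j + 4)*(j - 5)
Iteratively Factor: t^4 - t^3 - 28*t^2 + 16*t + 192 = (t - 4)*(t^3 + 3*t^2 - 16*t - 48) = (t - 4)^2*(t^2 + 7*t + 12) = (t - 4)^2*(t + 4)*(t + 3)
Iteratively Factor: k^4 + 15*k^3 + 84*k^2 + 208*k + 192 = (k + 4)*(k^3 + 11*k^2 + 40*k + 48) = (k + 4)^2*(k^2 + 7*k + 12) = (k + 4)^3*(k + 3)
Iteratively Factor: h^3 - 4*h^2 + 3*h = (h)*(h^2 - 4*h + 3) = h*(h - 3)*(h - 1)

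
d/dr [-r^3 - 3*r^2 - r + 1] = -3*r^2 - 6*r - 1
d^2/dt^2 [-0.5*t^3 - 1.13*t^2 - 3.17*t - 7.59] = -3.0*t - 2.26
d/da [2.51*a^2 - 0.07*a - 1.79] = 5.02*a - 0.07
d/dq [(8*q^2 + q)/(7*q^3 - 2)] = 2*(-28*q^4 - 7*q^3 - 16*q - 1)/(49*q^6 - 28*q^3 + 4)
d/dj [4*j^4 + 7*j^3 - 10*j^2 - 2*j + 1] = 16*j^3 + 21*j^2 - 20*j - 2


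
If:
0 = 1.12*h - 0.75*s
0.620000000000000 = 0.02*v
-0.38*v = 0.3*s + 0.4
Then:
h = -27.19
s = -40.60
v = 31.00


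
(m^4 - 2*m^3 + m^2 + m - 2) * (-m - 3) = -m^5 - m^4 + 5*m^3 - 4*m^2 - m + 6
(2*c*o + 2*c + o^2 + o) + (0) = 2*c*o + 2*c + o^2 + o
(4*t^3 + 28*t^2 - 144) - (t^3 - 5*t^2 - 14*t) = 3*t^3 + 33*t^2 + 14*t - 144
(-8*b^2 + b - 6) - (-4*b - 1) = -8*b^2 + 5*b - 5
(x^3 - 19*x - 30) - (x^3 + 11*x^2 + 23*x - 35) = -11*x^2 - 42*x + 5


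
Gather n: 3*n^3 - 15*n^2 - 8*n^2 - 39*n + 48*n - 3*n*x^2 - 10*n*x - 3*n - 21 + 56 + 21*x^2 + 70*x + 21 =3*n^3 - 23*n^2 + n*(-3*x^2 - 10*x + 6) + 21*x^2 + 70*x + 56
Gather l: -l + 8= 8 - l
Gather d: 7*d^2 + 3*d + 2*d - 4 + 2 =7*d^2 + 5*d - 2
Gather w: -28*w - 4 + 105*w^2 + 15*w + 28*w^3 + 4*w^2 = 28*w^3 + 109*w^2 - 13*w - 4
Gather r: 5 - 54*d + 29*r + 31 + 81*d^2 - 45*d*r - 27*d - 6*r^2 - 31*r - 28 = 81*d^2 - 81*d - 6*r^2 + r*(-45*d - 2) + 8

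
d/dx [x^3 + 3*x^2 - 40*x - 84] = 3*x^2 + 6*x - 40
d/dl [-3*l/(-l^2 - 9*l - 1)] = 3*(1 - l^2)/(l^4 + 18*l^3 + 83*l^2 + 18*l + 1)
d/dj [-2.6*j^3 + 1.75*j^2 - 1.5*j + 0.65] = -7.8*j^2 + 3.5*j - 1.5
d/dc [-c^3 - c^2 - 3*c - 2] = -3*c^2 - 2*c - 3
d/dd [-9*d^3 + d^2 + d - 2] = -27*d^2 + 2*d + 1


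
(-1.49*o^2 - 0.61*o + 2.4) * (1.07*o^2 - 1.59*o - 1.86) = -1.5943*o^4 + 1.7164*o^3 + 6.3093*o^2 - 2.6814*o - 4.464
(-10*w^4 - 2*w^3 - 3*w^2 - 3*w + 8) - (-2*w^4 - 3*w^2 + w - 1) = -8*w^4 - 2*w^3 - 4*w + 9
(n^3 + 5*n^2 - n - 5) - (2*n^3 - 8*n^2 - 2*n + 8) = -n^3 + 13*n^2 + n - 13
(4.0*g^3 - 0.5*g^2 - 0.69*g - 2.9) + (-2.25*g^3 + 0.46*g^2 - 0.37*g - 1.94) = 1.75*g^3 - 0.04*g^2 - 1.06*g - 4.84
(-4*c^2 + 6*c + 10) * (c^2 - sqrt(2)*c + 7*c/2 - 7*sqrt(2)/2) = -4*c^4 - 8*c^3 + 4*sqrt(2)*c^3 + 8*sqrt(2)*c^2 + 31*c^2 - 31*sqrt(2)*c + 35*c - 35*sqrt(2)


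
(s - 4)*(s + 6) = s^2 + 2*s - 24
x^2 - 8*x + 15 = (x - 5)*(x - 3)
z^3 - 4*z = z*(z - 2)*(z + 2)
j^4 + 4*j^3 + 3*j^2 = j^2*(j + 1)*(j + 3)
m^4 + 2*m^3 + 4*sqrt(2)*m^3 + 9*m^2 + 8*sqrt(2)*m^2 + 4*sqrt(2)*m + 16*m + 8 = (m + 1)^2*(m + 2*sqrt(2))^2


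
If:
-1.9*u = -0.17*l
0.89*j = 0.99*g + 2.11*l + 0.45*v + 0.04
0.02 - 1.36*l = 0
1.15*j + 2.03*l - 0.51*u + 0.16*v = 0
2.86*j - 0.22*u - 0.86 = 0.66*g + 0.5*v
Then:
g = 0.88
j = 0.21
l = 0.01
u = 0.00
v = -1.69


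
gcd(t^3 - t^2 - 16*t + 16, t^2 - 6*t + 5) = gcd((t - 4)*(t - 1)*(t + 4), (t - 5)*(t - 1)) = t - 1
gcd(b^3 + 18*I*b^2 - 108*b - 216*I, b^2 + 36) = b + 6*I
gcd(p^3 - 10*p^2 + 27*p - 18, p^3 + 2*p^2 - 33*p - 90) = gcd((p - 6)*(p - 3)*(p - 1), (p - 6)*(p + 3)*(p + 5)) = p - 6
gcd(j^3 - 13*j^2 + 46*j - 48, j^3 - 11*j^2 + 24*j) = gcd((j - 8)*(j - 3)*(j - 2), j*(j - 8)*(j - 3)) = j^2 - 11*j + 24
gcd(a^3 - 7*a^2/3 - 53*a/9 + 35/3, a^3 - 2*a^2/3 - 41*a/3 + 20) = a^2 - 14*a/3 + 5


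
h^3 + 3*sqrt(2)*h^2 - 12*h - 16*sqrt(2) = (h - 2*sqrt(2))*(h + sqrt(2))*(h + 4*sqrt(2))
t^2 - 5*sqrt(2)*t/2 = t*(t - 5*sqrt(2)/2)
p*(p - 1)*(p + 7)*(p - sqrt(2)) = p^4 - sqrt(2)*p^3 + 6*p^3 - 6*sqrt(2)*p^2 - 7*p^2 + 7*sqrt(2)*p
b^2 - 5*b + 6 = (b - 3)*(b - 2)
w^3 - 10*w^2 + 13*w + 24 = (w - 8)*(w - 3)*(w + 1)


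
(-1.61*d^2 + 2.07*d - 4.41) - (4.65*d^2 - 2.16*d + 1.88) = -6.26*d^2 + 4.23*d - 6.29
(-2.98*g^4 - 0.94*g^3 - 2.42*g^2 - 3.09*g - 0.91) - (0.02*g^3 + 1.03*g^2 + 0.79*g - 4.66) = -2.98*g^4 - 0.96*g^3 - 3.45*g^2 - 3.88*g + 3.75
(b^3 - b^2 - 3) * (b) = b^4 - b^3 - 3*b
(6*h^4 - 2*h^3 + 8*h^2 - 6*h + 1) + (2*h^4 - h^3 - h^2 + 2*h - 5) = 8*h^4 - 3*h^3 + 7*h^2 - 4*h - 4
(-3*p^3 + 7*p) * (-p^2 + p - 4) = 3*p^5 - 3*p^4 + 5*p^3 + 7*p^2 - 28*p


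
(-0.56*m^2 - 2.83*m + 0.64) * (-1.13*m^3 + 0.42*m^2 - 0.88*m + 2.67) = 0.6328*m^5 + 2.9627*m^4 - 1.419*m^3 + 1.264*m^2 - 8.1193*m + 1.7088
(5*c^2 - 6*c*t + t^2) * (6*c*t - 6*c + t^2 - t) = 30*c^3*t - 30*c^3 - 31*c^2*t^2 + 31*c^2*t + t^4 - t^3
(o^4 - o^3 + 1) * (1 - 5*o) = -5*o^5 + 6*o^4 - o^3 - 5*o + 1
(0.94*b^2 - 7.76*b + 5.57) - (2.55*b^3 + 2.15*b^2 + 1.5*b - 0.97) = -2.55*b^3 - 1.21*b^2 - 9.26*b + 6.54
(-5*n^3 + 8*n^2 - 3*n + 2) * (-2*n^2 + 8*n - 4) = 10*n^5 - 56*n^4 + 90*n^3 - 60*n^2 + 28*n - 8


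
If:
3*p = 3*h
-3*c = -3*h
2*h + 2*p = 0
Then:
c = 0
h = 0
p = 0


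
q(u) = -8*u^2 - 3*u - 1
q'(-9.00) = 141.00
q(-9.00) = -622.00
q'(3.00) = -51.00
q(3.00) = -82.00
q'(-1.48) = 20.68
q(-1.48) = -14.08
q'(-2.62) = 38.92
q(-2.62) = -48.06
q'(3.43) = -57.88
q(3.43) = -105.41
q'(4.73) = -78.68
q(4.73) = -194.17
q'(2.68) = -45.88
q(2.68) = -66.50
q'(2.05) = -35.80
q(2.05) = -40.77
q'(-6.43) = 99.88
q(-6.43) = -312.47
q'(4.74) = -78.84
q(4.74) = -194.96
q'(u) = -16*u - 3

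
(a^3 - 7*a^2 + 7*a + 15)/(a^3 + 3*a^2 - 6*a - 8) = (a^2 - 8*a + 15)/(a^2 + 2*a - 8)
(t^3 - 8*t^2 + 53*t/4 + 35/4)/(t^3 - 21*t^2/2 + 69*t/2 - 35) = (t + 1/2)/(t - 2)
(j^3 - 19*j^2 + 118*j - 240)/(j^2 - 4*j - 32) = (j^2 - 11*j + 30)/(j + 4)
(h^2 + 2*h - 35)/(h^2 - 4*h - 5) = (h + 7)/(h + 1)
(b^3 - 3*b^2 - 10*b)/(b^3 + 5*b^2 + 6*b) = (b - 5)/(b + 3)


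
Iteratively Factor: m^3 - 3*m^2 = (m)*(m^2 - 3*m) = m^2*(m - 3)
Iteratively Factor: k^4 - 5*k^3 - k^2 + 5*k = (k)*(k^3 - 5*k^2 - k + 5) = k*(k - 5)*(k^2 - 1) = k*(k - 5)*(k + 1)*(k - 1)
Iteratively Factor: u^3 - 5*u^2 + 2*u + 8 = (u - 2)*(u^2 - 3*u - 4) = (u - 4)*(u - 2)*(u + 1)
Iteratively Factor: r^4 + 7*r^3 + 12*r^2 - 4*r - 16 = (r + 4)*(r^3 + 3*r^2 - 4) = (r - 1)*(r + 4)*(r^2 + 4*r + 4) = (r - 1)*(r + 2)*(r + 4)*(r + 2)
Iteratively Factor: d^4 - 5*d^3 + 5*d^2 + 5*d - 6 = (d - 2)*(d^3 - 3*d^2 - d + 3) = (d - 3)*(d - 2)*(d^2 - 1) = (d - 3)*(d - 2)*(d + 1)*(d - 1)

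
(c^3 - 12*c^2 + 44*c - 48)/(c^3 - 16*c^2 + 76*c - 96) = (c - 4)/(c - 8)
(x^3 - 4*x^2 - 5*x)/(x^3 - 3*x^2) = (x^2 - 4*x - 5)/(x*(x - 3))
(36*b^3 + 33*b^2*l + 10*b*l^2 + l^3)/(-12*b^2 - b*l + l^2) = (-12*b^2 - 7*b*l - l^2)/(4*b - l)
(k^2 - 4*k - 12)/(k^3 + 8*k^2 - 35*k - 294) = (k + 2)/(k^2 + 14*k + 49)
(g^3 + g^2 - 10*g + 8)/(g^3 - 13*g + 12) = (g - 2)/(g - 3)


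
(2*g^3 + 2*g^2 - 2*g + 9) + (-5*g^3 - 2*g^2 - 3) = -3*g^3 - 2*g + 6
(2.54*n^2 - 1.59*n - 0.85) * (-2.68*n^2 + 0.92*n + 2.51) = -6.8072*n^4 + 6.598*n^3 + 7.1906*n^2 - 4.7729*n - 2.1335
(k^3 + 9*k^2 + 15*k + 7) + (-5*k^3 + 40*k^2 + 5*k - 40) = -4*k^3 + 49*k^2 + 20*k - 33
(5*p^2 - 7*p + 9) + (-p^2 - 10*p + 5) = 4*p^2 - 17*p + 14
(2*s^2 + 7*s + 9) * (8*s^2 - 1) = 16*s^4 + 56*s^3 + 70*s^2 - 7*s - 9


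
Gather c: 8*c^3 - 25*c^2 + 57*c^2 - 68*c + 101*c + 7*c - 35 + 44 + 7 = 8*c^3 + 32*c^2 + 40*c + 16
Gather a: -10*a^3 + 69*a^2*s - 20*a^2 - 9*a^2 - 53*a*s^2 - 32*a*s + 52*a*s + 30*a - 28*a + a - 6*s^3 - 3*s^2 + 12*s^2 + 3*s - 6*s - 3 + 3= -10*a^3 + a^2*(69*s - 29) + a*(-53*s^2 + 20*s + 3) - 6*s^3 + 9*s^2 - 3*s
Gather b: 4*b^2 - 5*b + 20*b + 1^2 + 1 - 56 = 4*b^2 + 15*b - 54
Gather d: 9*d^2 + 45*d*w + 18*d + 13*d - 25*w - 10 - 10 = 9*d^2 + d*(45*w + 31) - 25*w - 20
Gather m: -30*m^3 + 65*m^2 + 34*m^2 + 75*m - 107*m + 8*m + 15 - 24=-30*m^3 + 99*m^2 - 24*m - 9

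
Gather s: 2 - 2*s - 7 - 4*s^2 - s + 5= -4*s^2 - 3*s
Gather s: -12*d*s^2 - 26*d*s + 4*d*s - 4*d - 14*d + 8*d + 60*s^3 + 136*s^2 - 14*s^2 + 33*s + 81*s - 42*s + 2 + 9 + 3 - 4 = -10*d + 60*s^3 + s^2*(122 - 12*d) + s*(72 - 22*d) + 10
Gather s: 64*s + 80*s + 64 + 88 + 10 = 144*s + 162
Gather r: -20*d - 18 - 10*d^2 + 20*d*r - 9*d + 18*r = -10*d^2 - 29*d + r*(20*d + 18) - 18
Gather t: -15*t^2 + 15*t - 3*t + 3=-15*t^2 + 12*t + 3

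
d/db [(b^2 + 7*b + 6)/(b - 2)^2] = (-11*b - 26)/(b^3 - 6*b^2 + 12*b - 8)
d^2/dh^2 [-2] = 0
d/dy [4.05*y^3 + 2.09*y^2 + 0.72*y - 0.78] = 12.15*y^2 + 4.18*y + 0.72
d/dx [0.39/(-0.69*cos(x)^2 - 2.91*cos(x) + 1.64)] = -(0.5382*cos(x) + 1.1349)*sin(x)/(0.69*cos(x)^2 + 2.91*cos(x) - 1.64)^2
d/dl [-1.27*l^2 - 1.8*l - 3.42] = -2.54*l - 1.8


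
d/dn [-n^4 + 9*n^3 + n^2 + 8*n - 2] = -4*n^3 + 27*n^2 + 2*n + 8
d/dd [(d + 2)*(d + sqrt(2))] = 2*d + sqrt(2) + 2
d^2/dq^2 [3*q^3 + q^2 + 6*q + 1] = 18*q + 2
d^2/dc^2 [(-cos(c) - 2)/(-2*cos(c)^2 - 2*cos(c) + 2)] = (-9*sin(c)^4*cos(c) - 7*sin(c)^4 + 13*sin(c)^2 + 8*cos(c) - 9*cos(3*c)/2 + cos(5*c)/2 + 4)/(2*(-sin(c)^2 + cos(c))^3)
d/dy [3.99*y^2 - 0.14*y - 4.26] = 7.98*y - 0.14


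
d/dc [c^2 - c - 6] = 2*c - 1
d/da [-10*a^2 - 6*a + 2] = -20*a - 6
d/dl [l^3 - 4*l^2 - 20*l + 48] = 3*l^2 - 8*l - 20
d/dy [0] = 0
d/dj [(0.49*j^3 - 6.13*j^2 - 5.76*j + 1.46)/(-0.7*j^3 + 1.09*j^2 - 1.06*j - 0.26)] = (-3.7569*j^4 - 9.1028*j^3 + 15.46*j^2 + 0.00480000000000125*j + 3.0452)/(0.49*j^6 - 1.526*j^5 + 2.6721*j^4 - 1.9468*j^3 + 0.5568*j^2 + 0.5512*j + 0.0676)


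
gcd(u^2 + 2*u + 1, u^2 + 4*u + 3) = u + 1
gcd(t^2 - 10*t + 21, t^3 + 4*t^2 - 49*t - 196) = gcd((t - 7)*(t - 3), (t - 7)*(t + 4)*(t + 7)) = t - 7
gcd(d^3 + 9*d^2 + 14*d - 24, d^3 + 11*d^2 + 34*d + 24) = d^2 + 10*d + 24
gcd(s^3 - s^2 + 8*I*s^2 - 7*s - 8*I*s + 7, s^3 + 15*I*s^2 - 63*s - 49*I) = s^2 + 8*I*s - 7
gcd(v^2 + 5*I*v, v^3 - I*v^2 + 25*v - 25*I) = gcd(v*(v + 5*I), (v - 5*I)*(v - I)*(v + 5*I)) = v + 5*I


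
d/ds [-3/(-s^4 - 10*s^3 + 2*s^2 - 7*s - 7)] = 3*(-4*s^3 - 30*s^2 + 4*s - 7)/(s^4 + 10*s^3 - 2*s^2 + 7*s + 7)^2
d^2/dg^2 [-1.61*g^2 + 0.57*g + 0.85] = -3.22000000000000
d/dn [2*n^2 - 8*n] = 4*n - 8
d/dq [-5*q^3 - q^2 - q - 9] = -15*q^2 - 2*q - 1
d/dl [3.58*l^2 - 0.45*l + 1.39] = 7.16*l - 0.45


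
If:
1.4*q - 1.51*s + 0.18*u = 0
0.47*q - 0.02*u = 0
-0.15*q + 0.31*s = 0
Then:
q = 0.00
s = 0.00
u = 0.00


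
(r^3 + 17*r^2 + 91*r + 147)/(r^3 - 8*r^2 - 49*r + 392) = (r^2 + 10*r + 21)/(r^2 - 15*r + 56)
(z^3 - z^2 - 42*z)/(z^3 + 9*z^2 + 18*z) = (z - 7)/(z + 3)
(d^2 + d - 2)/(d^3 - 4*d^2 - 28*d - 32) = (d - 1)/(d^2 - 6*d - 16)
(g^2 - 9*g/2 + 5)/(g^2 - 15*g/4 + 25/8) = 4*(g - 2)/(4*g - 5)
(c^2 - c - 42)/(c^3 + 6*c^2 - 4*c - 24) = (c - 7)/(c^2 - 4)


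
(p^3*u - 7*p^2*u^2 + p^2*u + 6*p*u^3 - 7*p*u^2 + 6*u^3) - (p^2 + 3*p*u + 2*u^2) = p^3*u - 7*p^2*u^2 + p^2*u - p^2 + 6*p*u^3 - 7*p*u^2 - 3*p*u + 6*u^3 - 2*u^2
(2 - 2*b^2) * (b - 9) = -2*b^3 + 18*b^2 + 2*b - 18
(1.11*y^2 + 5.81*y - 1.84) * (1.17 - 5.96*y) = -6.6156*y^3 - 33.3289*y^2 + 17.7641*y - 2.1528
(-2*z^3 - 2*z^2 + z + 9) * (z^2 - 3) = -2*z^5 - 2*z^4 + 7*z^3 + 15*z^2 - 3*z - 27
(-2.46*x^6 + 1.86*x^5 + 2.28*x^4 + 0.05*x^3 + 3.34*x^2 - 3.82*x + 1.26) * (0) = 0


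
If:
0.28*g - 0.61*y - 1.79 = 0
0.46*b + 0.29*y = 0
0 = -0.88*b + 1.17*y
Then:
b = 0.00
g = 6.39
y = 0.00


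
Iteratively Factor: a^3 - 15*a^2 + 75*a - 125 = (a - 5)*(a^2 - 10*a + 25) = (a - 5)^2*(a - 5)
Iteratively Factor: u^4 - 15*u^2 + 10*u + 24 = (u - 2)*(u^3 + 2*u^2 - 11*u - 12) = (u - 2)*(u + 1)*(u^2 + u - 12) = (u - 2)*(u + 1)*(u + 4)*(u - 3)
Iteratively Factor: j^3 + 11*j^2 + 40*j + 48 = (j + 4)*(j^2 + 7*j + 12) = (j + 4)^2*(j + 3)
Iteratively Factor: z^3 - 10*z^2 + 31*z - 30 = (z - 5)*(z^2 - 5*z + 6) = (z - 5)*(z - 2)*(z - 3)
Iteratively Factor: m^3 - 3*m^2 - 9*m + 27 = (m + 3)*(m^2 - 6*m + 9) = (m - 3)*(m + 3)*(m - 3)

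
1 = 1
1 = 1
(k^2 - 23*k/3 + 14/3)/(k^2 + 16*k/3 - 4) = (k - 7)/(k + 6)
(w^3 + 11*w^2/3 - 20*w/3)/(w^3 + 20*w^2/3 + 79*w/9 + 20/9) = 3*w*(3*w - 4)/(9*w^2 + 15*w + 4)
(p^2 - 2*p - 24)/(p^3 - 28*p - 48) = 1/(p + 2)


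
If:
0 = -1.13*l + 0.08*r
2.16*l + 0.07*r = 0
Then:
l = 0.00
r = 0.00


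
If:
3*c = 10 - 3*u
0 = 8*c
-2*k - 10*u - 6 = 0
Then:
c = 0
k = -59/3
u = 10/3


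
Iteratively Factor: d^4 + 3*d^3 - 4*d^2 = (d)*(d^3 + 3*d^2 - 4*d) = d*(d + 4)*(d^2 - d) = d*(d - 1)*(d + 4)*(d)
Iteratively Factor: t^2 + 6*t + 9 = (t + 3)*(t + 3)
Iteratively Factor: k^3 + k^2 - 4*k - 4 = (k + 1)*(k^2 - 4) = (k - 2)*(k + 1)*(k + 2)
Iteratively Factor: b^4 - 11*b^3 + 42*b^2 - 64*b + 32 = (b - 4)*(b^3 - 7*b^2 + 14*b - 8) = (b - 4)^2*(b^2 - 3*b + 2) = (b - 4)^2*(b - 2)*(b - 1)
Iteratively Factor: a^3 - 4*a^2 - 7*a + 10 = (a - 1)*(a^2 - 3*a - 10) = (a - 5)*(a - 1)*(a + 2)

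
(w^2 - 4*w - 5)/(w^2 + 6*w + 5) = (w - 5)/(w + 5)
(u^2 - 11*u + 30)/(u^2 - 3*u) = (u^2 - 11*u + 30)/(u*(u - 3))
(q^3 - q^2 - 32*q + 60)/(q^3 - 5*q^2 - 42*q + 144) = (q^2 - 7*q + 10)/(q^2 - 11*q + 24)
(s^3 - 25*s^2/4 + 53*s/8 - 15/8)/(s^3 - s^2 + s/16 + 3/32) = 4*(s - 5)/(4*s + 1)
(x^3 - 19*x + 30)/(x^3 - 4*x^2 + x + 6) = (x + 5)/(x + 1)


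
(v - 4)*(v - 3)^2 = v^3 - 10*v^2 + 33*v - 36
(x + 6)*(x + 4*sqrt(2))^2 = x^3 + 6*x^2 + 8*sqrt(2)*x^2 + 32*x + 48*sqrt(2)*x + 192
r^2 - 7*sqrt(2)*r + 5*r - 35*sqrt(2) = (r + 5)*(r - 7*sqrt(2))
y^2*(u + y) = u*y^2 + y^3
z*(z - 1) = z^2 - z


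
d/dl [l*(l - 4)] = 2*l - 4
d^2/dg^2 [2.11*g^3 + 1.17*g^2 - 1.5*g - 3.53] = 12.66*g + 2.34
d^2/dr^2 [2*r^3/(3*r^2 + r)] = 4/(27*r^3 + 27*r^2 + 9*r + 1)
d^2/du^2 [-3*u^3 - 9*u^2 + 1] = -18*u - 18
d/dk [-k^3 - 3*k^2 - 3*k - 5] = -3*k^2 - 6*k - 3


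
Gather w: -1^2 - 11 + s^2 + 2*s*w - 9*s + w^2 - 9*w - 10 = s^2 - 9*s + w^2 + w*(2*s - 9) - 22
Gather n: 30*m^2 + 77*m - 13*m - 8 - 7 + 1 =30*m^2 + 64*m - 14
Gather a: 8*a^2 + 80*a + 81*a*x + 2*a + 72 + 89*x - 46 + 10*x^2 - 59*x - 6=8*a^2 + a*(81*x + 82) + 10*x^2 + 30*x + 20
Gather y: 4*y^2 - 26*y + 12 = 4*y^2 - 26*y + 12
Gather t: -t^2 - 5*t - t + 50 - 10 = -t^2 - 6*t + 40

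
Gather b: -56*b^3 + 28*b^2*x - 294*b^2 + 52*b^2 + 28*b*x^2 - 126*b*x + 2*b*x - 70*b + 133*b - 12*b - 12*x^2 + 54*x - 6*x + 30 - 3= -56*b^3 + b^2*(28*x - 242) + b*(28*x^2 - 124*x + 51) - 12*x^2 + 48*x + 27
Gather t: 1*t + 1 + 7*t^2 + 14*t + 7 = 7*t^2 + 15*t + 8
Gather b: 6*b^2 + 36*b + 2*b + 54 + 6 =6*b^2 + 38*b + 60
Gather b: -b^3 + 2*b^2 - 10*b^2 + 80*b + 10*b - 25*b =-b^3 - 8*b^2 + 65*b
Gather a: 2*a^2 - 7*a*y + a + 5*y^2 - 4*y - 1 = 2*a^2 + a*(1 - 7*y) + 5*y^2 - 4*y - 1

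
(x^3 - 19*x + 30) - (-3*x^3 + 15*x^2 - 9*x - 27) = 4*x^3 - 15*x^2 - 10*x + 57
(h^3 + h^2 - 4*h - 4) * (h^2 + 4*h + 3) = h^5 + 5*h^4 + 3*h^3 - 17*h^2 - 28*h - 12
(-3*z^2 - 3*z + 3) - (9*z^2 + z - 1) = -12*z^2 - 4*z + 4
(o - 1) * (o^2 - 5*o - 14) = o^3 - 6*o^2 - 9*o + 14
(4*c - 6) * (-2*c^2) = -8*c^3 + 12*c^2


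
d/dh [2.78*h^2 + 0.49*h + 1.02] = 5.56*h + 0.49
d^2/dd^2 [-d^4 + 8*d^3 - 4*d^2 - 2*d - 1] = -12*d^2 + 48*d - 8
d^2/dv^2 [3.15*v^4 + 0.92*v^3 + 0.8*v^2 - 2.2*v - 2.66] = 37.8*v^2 + 5.52*v + 1.6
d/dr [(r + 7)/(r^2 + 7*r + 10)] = (r^2 + 7*r - (r + 7)*(2*r + 7) + 10)/(r^2 + 7*r + 10)^2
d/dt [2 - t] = -1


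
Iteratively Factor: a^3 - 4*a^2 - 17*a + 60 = (a + 4)*(a^2 - 8*a + 15) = (a - 3)*(a + 4)*(a - 5)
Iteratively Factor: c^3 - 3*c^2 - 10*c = (c - 5)*(c^2 + 2*c) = c*(c - 5)*(c + 2)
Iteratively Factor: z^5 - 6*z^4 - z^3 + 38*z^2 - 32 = (z - 1)*(z^4 - 5*z^3 - 6*z^2 + 32*z + 32) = (z - 4)*(z - 1)*(z^3 - z^2 - 10*z - 8) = (z - 4)*(z - 1)*(z + 2)*(z^2 - 3*z - 4) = (z - 4)*(z - 1)*(z + 1)*(z + 2)*(z - 4)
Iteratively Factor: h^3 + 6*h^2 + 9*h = (h + 3)*(h^2 + 3*h) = (h + 3)^2*(h)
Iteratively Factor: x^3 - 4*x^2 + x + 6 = (x - 2)*(x^2 - 2*x - 3) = (x - 3)*(x - 2)*(x + 1)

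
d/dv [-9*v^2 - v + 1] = -18*v - 1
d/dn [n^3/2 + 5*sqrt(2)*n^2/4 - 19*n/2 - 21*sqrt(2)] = 3*n^2/2 + 5*sqrt(2)*n/2 - 19/2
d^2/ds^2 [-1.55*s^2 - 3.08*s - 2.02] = -3.10000000000000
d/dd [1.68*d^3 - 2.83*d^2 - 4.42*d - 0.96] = 5.04*d^2 - 5.66*d - 4.42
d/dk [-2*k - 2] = -2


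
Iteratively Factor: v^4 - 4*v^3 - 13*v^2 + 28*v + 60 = (v - 5)*(v^3 + v^2 - 8*v - 12) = (v - 5)*(v + 2)*(v^2 - v - 6) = (v - 5)*(v + 2)^2*(v - 3)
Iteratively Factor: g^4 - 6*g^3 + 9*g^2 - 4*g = (g - 1)*(g^3 - 5*g^2 + 4*g) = g*(g - 1)*(g^2 - 5*g + 4) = g*(g - 1)^2*(g - 4)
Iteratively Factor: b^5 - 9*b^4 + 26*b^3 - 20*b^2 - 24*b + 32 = (b - 4)*(b^4 - 5*b^3 + 6*b^2 + 4*b - 8) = (b - 4)*(b + 1)*(b^3 - 6*b^2 + 12*b - 8) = (b - 4)*(b - 2)*(b + 1)*(b^2 - 4*b + 4) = (b - 4)*(b - 2)^2*(b + 1)*(b - 2)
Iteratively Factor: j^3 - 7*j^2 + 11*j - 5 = (j - 1)*(j^2 - 6*j + 5) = (j - 5)*(j - 1)*(j - 1)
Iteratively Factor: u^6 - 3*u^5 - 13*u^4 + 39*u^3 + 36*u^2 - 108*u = (u - 3)*(u^5 - 13*u^3 + 36*u) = (u - 3)*(u + 3)*(u^4 - 3*u^3 - 4*u^2 + 12*u) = (u - 3)*(u + 2)*(u + 3)*(u^3 - 5*u^2 + 6*u) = (u - 3)*(u - 2)*(u + 2)*(u + 3)*(u^2 - 3*u) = u*(u - 3)*(u - 2)*(u + 2)*(u + 3)*(u - 3)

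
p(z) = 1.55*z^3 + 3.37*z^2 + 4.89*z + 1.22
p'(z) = 4.65*z^2 + 6.74*z + 4.89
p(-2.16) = -9.24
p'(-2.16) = 12.03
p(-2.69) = -17.72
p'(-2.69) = 20.41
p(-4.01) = -64.14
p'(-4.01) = 52.64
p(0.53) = 4.99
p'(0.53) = 9.77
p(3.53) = 128.65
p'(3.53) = 86.63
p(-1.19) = -2.44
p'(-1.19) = 3.45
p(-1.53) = -3.92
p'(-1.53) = 5.46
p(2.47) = 57.22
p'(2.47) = 49.91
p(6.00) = 486.68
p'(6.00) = 212.73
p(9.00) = 1448.15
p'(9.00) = 442.20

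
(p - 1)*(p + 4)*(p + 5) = p^3 + 8*p^2 + 11*p - 20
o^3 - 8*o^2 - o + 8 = (o - 8)*(o - 1)*(o + 1)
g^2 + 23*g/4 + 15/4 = (g + 3/4)*(g + 5)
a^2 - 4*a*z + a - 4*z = (a + 1)*(a - 4*z)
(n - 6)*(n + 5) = n^2 - n - 30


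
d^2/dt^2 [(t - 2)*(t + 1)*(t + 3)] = 6*t + 4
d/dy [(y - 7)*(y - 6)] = 2*y - 13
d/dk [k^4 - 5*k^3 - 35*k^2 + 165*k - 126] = 4*k^3 - 15*k^2 - 70*k + 165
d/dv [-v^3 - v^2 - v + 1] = -3*v^2 - 2*v - 1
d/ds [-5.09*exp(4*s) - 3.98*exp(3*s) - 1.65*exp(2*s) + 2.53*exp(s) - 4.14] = (-20.36*exp(3*s) - 11.94*exp(2*s) - 3.3*exp(s) + 2.53)*exp(s)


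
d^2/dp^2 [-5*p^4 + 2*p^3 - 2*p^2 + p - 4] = -60*p^2 + 12*p - 4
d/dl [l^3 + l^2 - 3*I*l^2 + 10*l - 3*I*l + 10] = 3*l^2 + l*(2 - 6*I) + 10 - 3*I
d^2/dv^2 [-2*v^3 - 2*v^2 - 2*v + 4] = -12*v - 4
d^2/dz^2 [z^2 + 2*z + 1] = 2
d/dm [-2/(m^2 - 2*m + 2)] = 4*(m - 1)/(m^2 - 2*m + 2)^2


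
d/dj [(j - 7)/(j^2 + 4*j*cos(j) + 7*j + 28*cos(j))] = (4*j^2*sin(j) - j^2 + 14*j - 196*sin(j) + 56*cos(j) + 49)/((j + 7)^2*(j + 4*cos(j))^2)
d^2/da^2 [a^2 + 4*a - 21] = 2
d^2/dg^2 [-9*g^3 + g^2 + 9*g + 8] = 2 - 54*g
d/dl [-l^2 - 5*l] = -2*l - 5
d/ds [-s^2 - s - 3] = -2*s - 1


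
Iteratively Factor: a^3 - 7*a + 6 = (a + 3)*(a^2 - 3*a + 2) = (a - 1)*(a + 3)*(a - 2)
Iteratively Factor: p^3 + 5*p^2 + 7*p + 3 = (p + 3)*(p^2 + 2*p + 1) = (p + 1)*(p + 3)*(p + 1)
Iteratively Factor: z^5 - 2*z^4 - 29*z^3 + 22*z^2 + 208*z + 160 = (z + 2)*(z^4 - 4*z^3 - 21*z^2 + 64*z + 80) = (z + 2)*(z + 4)*(z^3 - 8*z^2 + 11*z + 20) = (z - 4)*(z + 2)*(z + 4)*(z^2 - 4*z - 5) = (z - 4)*(z + 1)*(z + 2)*(z + 4)*(z - 5)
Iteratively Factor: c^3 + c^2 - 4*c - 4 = (c + 1)*(c^2 - 4) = (c + 1)*(c + 2)*(c - 2)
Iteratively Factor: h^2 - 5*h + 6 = (h - 3)*(h - 2)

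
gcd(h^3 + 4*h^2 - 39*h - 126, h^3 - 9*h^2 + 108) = h^2 - 3*h - 18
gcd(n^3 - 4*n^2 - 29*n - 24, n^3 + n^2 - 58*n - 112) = n - 8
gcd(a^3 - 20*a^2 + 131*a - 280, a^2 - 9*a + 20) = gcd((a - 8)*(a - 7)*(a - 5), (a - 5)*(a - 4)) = a - 5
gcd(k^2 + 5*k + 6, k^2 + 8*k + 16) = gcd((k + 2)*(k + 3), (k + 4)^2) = 1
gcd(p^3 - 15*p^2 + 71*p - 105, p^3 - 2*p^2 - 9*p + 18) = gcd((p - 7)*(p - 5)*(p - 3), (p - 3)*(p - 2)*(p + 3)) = p - 3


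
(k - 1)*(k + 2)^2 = k^3 + 3*k^2 - 4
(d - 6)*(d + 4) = d^2 - 2*d - 24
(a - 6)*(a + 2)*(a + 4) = a^3 - 28*a - 48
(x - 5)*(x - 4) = x^2 - 9*x + 20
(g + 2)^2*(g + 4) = g^3 + 8*g^2 + 20*g + 16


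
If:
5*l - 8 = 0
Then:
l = 8/5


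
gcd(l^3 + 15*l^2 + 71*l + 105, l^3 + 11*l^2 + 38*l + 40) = l + 5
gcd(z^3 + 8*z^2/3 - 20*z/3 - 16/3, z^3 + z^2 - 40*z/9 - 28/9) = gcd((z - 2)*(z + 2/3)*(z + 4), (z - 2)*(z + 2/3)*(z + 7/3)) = z^2 - 4*z/3 - 4/3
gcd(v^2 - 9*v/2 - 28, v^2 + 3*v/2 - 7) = v + 7/2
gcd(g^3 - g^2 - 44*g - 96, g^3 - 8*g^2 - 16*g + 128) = g^2 - 4*g - 32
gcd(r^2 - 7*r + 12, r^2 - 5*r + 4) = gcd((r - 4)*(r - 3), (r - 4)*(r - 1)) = r - 4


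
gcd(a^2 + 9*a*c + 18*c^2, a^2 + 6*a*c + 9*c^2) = a + 3*c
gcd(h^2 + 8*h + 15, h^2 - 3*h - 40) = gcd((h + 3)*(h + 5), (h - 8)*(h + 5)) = h + 5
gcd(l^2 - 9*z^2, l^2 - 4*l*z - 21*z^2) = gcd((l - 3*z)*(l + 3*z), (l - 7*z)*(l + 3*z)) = l + 3*z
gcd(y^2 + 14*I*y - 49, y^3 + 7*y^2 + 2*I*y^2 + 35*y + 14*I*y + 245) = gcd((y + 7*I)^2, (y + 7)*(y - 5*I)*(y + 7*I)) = y + 7*I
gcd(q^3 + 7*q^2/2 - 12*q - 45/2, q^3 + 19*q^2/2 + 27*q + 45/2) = q^2 + 13*q/2 + 15/2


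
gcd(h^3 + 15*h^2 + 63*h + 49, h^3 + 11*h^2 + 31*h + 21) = h^2 + 8*h + 7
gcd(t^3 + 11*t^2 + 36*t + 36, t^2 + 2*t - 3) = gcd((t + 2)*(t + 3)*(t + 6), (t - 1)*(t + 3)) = t + 3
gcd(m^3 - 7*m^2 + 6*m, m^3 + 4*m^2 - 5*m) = m^2 - m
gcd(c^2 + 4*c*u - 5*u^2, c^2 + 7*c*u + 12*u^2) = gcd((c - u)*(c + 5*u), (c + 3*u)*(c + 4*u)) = 1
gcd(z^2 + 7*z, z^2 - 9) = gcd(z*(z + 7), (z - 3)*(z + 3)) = 1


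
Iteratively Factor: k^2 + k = (k + 1)*(k)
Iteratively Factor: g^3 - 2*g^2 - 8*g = (g - 4)*(g^2 + 2*g) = g*(g - 4)*(g + 2)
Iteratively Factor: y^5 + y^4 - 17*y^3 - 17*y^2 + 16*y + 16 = (y - 4)*(y^4 + 5*y^3 + 3*y^2 - 5*y - 4) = (y - 4)*(y - 1)*(y^3 + 6*y^2 + 9*y + 4) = (y - 4)*(y - 1)*(y + 1)*(y^2 + 5*y + 4) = (y - 4)*(y - 1)*(y + 1)^2*(y + 4)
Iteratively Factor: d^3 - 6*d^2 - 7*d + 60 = (d - 5)*(d^2 - d - 12) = (d - 5)*(d + 3)*(d - 4)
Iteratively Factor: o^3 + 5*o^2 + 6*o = (o + 3)*(o^2 + 2*o) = o*(o + 3)*(o + 2)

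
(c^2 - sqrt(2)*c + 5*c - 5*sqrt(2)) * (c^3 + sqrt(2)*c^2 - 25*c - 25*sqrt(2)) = c^5 + 5*c^4 - 27*c^3 - 135*c^2 + 50*c + 250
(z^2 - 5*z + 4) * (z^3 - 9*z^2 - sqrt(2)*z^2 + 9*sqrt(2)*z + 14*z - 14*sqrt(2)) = z^5 - 14*z^4 - sqrt(2)*z^4 + 14*sqrt(2)*z^3 + 63*z^3 - 106*z^2 - 63*sqrt(2)*z^2 + 56*z + 106*sqrt(2)*z - 56*sqrt(2)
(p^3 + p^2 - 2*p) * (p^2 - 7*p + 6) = p^5 - 6*p^4 - 3*p^3 + 20*p^2 - 12*p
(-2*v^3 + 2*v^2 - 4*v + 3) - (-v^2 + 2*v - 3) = -2*v^3 + 3*v^2 - 6*v + 6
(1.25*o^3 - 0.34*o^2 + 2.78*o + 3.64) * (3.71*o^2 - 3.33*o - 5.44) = 4.6375*o^5 - 5.4239*o^4 + 4.646*o^3 + 6.0966*o^2 - 27.2444*o - 19.8016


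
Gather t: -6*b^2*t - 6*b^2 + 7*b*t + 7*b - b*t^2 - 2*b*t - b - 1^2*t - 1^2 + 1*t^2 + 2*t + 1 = -6*b^2 + 6*b + t^2*(1 - b) + t*(-6*b^2 + 5*b + 1)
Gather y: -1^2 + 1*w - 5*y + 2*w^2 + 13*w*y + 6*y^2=2*w^2 + w + 6*y^2 + y*(13*w - 5) - 1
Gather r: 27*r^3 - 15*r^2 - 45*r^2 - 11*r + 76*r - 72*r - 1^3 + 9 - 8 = 27*r^3 - 60*r^2 - 7*r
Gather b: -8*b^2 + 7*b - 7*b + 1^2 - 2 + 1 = -8*b^2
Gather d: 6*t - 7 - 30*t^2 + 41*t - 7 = -30*t^2 + 47*t - 14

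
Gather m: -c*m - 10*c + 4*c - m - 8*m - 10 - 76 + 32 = -6*c + m*(-c - 9) - 54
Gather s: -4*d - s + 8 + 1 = -4*d - s + 9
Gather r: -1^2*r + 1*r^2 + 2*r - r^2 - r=0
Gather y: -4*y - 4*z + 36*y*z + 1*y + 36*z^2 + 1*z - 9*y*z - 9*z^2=y*(27*z - 3) + 27*z^2 - 3*z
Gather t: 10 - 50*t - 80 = -50*t - 70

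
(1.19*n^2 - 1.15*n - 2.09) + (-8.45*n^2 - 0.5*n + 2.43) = -7.26*n^2 - 1.65*n + 0.34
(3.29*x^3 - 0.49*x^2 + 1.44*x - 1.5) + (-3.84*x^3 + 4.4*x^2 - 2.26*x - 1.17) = -0.55*x^3 + 3.91*x^2 - 0.82*x - 2.67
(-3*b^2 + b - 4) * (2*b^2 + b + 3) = -6*b^4 - b^3 - 16*b^2 - b - 12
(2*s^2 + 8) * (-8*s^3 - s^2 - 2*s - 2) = -16*s^5 - 2*s^4 - 68*s^3 - 12*s^2 - 16*s - 16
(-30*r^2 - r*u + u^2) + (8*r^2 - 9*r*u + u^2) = -22*r^2 - 10*r*u + 2*u^2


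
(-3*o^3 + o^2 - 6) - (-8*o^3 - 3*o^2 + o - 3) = 5*o^3 + 4*o^2 - o - 3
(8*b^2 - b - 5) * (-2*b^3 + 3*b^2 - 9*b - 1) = -16*b^5 + 26*b^4 - 65*b^3 - 14*b^2 + 46*b + 5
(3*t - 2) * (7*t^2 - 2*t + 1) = 21*t^3 - 20*t^2 + 7*t - 2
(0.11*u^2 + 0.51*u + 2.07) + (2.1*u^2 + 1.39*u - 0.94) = 2.21*u^2 + 1.9*u + 1.13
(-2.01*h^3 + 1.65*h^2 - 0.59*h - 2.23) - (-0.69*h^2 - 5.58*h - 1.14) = -2.01*h^3 + 2.34*h^2 + 4.99*h - 1.09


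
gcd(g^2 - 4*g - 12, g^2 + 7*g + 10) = g + 2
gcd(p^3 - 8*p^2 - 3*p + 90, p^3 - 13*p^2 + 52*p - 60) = p^2 - 11*p + 30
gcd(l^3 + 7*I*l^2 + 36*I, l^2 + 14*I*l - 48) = l + 6*I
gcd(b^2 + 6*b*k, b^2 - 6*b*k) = b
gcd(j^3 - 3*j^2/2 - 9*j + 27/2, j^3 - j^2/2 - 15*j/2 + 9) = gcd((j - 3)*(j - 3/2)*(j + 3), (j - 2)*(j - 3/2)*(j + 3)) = j^2 + 3*j/2 - 9/2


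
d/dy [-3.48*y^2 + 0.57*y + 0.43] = 0.57 - 6.96*y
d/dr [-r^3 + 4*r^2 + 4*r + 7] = -3*r^2 + 8*r + 4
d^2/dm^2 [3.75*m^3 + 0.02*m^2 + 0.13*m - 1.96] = 22.5*m + 0.04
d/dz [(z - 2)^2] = 2*z - 4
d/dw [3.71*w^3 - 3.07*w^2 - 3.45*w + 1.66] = 11.13*w^2 - 6.14*w - 3.45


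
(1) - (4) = -3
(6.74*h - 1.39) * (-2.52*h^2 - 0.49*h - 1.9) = -16.9848*h^3 + 0.2002*h^2 - 12.1249*h + 2.641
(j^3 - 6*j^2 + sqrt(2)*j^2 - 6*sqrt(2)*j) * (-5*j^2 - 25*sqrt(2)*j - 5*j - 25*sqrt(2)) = -5*j^5 - 30*sqrt(2)*j^4 + 25*j^4 - 20*j^3 + 150*sqrt(2)*j^3 + 250*j^2 + 180*sqrt(2)*j^2 + 300*j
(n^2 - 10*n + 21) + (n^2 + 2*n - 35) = 2*n^2 - 8*n - 14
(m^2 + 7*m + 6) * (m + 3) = m^3 + 10*m^2 + 27*m + 18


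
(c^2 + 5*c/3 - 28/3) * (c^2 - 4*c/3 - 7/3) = c^4 + c^3/3 - 125*c^2/9 + 77*c/9 + 196/9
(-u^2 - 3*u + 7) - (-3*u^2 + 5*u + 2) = 2*u^2 - 8*u + 5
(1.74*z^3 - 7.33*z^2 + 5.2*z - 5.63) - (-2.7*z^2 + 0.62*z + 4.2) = 1.74*z^3 - 4.63*z^2 + 4.58*z - 9.83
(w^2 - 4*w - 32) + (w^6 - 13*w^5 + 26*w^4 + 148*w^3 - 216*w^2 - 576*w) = w^6 - 13*w^5 + 26*w^4 + 148*w^3 - 215*w^2 - 580*w - 32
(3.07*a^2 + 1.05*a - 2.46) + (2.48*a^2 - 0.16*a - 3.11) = 5.55*a^2 + 0.89*a - 5.57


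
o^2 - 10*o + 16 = (o - 8)*(o - 2)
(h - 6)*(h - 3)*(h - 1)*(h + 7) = h^4 - 3*h^3 - 43*h^2 + 171*h - 126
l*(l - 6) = l^2 - 6*l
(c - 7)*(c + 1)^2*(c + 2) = c^4 - 3*c^3 - 23*c^2 - 33*c - 14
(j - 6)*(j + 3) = j^2 - 3*j - 18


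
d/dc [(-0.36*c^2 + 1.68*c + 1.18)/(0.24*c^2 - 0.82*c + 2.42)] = (-0.108*c^2 - 2.3088*c + 5.0332)/(0.0576*c^4 - 0.3936*c^3 + 1.834*c^2 - 3.9688*c + 5.8564)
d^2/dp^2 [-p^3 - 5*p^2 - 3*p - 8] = -6*p - 10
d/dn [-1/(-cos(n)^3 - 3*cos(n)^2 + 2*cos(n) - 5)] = (3*cos(n)^2 + 6*cos(n) - 2)*sin(n)/(cos(n)^3 + 3*cos(n)^2 - 2*cos(n) + 5)^2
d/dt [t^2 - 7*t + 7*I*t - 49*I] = 2*t - 7 + 7*I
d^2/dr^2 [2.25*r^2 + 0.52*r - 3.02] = 4.50000000000000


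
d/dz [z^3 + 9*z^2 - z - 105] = 3*z^2 + 18*z - 1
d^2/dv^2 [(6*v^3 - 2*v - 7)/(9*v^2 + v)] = 2*(-156*v^3 - 1701*v^2 - 189*v - 7)/(v^3*(729*v^3 + 243*v^2 + 27*v + 1))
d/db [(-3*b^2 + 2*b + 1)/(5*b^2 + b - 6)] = -13/(25*b^2 + 60*b + 36)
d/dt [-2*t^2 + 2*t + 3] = 2 - 4*t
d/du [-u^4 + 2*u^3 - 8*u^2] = 2*u*(-2*u^2 + 3*u - 8)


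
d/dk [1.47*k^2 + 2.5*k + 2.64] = 2.94*k + 2.5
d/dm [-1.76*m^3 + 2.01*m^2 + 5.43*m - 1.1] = -5.28*m^2 + 4.02*m + 5.43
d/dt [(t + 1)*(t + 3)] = 2*t + 4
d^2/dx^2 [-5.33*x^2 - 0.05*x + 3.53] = -10.6600000000000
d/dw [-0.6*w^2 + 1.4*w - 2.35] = 1.4 - 1.2*w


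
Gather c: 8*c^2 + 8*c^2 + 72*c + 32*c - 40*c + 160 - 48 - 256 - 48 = 16*c^2 + 64*c - 192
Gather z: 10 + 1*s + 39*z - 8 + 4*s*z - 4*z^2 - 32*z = s - 4*z^2 + z*(4*s + 7) + 2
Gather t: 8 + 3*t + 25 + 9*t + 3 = 12*t + 36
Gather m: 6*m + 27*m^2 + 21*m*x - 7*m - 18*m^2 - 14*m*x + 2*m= 9*m^2 + m*(7*x + 1)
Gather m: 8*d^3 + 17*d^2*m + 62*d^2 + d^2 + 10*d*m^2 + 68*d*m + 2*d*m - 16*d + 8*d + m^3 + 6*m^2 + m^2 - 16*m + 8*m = 8*d^3 + 63*d^2 - 8*d + m^3 + m^2*(10*d + 7) + m*(17*d^2 + 70*d - 8)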